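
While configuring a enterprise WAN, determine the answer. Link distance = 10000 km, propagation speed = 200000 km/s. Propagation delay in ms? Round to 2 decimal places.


Given: distance = 10000 km, speed = 200000 km/s
Delay = distance / speed = 10000 / 200000 seconds
Delay in ms = 10000 * 1000 / 200000
Delay = 50.0000 ms
Rounded to 2 dp = 50.00 ms

50.00


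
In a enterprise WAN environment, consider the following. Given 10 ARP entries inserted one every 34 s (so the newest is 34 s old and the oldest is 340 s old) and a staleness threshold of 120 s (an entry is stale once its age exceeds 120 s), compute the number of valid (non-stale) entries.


Ages are k * 340/10 s for k = 1..10 (spacing = 34.0000 s).
Entry k is valid iff k * 340/10 <= 120 iff k <= 10 * 120 / 340 = 3.5294
n_valid = floor(3.5294) = 3
(n_stale = 10 - 3 = 7)

3


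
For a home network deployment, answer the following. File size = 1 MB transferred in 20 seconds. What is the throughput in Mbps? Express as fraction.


Given: file = 1 MB, time = 20 s
File in Mb = 1 * 8 = 8 Mb
Throughput = 8 / 20 Mbps
Throughput = 2/5 Mbps

2/5


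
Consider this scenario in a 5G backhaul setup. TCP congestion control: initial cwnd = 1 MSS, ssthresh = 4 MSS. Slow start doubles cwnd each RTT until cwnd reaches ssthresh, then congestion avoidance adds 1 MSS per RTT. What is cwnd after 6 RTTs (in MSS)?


RTT 0: cwnd = 1 MSS (initial)
RTT 1: cwnd = 2 MSS (slow start, doubled)
RTT 2: cwnd = 4 MSS (slow start, doubled)
RTT 3: cwnd = 5 MSS (congestion avoidance, +1)
RTT 4: cwnd = 6 MSS (congestion avoidance, +1)
RTT 5: cwnd = 7 MSS (congestion avoidance, +1)
RTT 6: cwnd = 8 MSS (congestion avoidance, +1)

8


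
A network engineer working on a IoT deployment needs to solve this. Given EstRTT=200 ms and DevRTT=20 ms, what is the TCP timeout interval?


Given: EstRTT = 200 ms, DevRTT = 20 ms
Timeout = EstRTT + 4 * DevRTT
4 * DevRTT = 4 * 20 = 80
Timeout = 200 + 80 = 280 ms

280


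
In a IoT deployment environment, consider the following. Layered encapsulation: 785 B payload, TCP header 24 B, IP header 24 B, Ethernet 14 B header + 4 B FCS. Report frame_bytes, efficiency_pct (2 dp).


TCP segment = 785 + 24 = 809 B
IP packet = 809 + 24 = 833 B
Ethernet frame = 833 + 14 + 4 = 851 B
Efficiency = app / frame = 785 / 851 = 0.922444 = 92.2444% -> 92.24% (2 dp)

851, 92.24


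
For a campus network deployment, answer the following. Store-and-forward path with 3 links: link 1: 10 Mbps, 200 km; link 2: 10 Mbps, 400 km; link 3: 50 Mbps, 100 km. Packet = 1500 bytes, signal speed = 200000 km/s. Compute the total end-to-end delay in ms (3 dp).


Packet = 1500 bytes = 12000 bits. Store-and-forward: sum (t_trans + t_prop) per link.
Link 1: t_trans = 12000/(10*10^6) s = 1.2000 ms; t_prop = 200/200000 s = 1.0000 ms; subtotal = 2.2000 ms
Link 2: t_trans = 12000/(10*10^6) s = 1.2000 ms; t_prop = 400/200000 s = 2.0000 ms; subtotal = 3.2000 ms
Link 3: t_trans = 12000/(50*10^6) s = 0.2400 ms; t_prop = 100/200000 s = 0.5000 ms; subtotal = 0.7400 ms
End-to-end = 2.2000 + 3.2000 + 0.7400 = 6.1400 ms -> 6.140 ms (3 dp)

6.140


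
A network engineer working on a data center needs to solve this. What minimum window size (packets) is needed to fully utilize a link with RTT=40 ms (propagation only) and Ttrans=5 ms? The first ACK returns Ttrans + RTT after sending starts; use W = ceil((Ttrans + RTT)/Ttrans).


Given: Ttrans = 5 ms, RTT = 40 ms (= 2 * Tprop, Tprop = 20 ms)
Time until first ACK returns = Ttrans + RTT = 5 + 40 = 45 ms
Need W * Ttrans >= Ttrans + RTT  ->  W >= (Ttrans + RTT) / Ttrans
(Ttrans + RTT) / Ttrans = 45 / 5 = 9
W_min = ceil(9) = 9

9


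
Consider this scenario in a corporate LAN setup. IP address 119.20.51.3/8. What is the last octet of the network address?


Given: IP = 119.20.51.3, prefix = /8
Subnet mask = 255.0.0.0
Last octet of IP: 3
Last octet of mask: 0
Network last octet = 3 AND 0 = 0

0


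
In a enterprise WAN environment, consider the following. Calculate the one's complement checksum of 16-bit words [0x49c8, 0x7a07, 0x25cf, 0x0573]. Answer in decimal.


Given words: [0x49c8, 0x7a07, 0x25cf, 0x0573]
Step 1: Sum all words
Raw sum = 18888 + 31239 + 9679 + 1395 = 61201
One's complement = ~61201 & 0xFFFF = 4334

4334


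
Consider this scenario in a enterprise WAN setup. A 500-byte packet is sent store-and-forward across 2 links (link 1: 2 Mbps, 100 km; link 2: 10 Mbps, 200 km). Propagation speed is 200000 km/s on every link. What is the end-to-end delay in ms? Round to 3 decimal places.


Packet = 500 bytes = 4000 bits. Store-and-forward: sum (t_trans + t_prop) per link.
Link 1: t_trans = 4000/(2*10^6) s = 2.0000 ms; t_prop = 100/200000 s = 0.5000 ms; subtotal = 2.5000 ms
Link 2: t_trans = 4000/(10*10^6) s = 0.4000 ms; t_prop = 200/200000 s = 1.0000 ms; subtotal = 1.4000 ms
End-to-end = 2.5000 + 1.4000 = 3.9000 ms -> 3.900 ms (3 dp)

3.900


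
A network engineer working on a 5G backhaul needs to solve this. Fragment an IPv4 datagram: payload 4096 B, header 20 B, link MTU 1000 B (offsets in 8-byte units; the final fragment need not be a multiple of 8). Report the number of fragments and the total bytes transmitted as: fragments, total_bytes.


Max data per non-final fragment = floor((MTU - header)/8)*8 = floor((1000 - 20)/8)*8 = floor(980/8)*8 = 976 B
Final fragment needs no 8-byte alignment: it can carry up to MTU - header = 980 B
Non-final fragments needed = ceil((payload - 980) / 976) = ceil(3116/976) = ceil(3.1926) = 4
Number of fragments = 4 + 1 = 5
Fragment sizes (data): 4 * 976 B + 192 B (last, 192 <= 980 OK)
Total bytes sent = payload + n_frags * header = 4096 + 5*20 = 4096 + 100 = 4196 B

5, 4196


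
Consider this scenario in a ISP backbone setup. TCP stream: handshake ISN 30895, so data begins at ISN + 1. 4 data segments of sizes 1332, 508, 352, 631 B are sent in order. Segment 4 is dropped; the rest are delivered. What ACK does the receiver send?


SYN uses sequence number 30895; first data byte = ISN + 1 = 30896.
Segment 1: SEQ = 30896, len = 1332 B, covers [30896, 32227]
Segment 2: SEQ = 32228, len = 508 B, covers [32228, 32735]
Segment 3: SEQ = 32736, len = 352 B, covers [32736, 33087]
Segment 4: SEQ = 33088, len = 631 B, covers [33088, 33718] [LOST]
In-order data received: bytes [30896, 33087] (segments 1..3).
Segment 4 missing -> gap begins at byte 33088.
Cumulative ACK = next expected in-order byte = 30896 + 1332 + 508 + 352 = 33088

33088


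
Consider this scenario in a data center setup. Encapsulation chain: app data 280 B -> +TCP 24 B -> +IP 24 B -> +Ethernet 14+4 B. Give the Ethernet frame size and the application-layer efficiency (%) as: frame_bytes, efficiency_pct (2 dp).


TCP segment = 280 + 24 = 304 B
IP packet = 304 + 24 = 328 B
Ethernet frame = 328 + 14 + 4 = 346 B
Efficiency = app / frame = 280 / 346 = 0.809249 = 80.9249% -> 80.92% (2 dp)

346, 80.92


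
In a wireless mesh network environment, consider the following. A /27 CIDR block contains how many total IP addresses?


Given: CIDR prefix /27
Host bits = 32 - 27 = 5
Total addresses = 2^5 = 32

32


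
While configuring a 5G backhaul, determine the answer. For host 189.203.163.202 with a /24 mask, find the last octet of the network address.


Given: IP = 189.203.163.202, prefix = /24
Subnet mask = 255.255.255.0
Last octet of IP: 202
Last octet of mask: 0
Network last octet = 202 AND 0 = 0

0


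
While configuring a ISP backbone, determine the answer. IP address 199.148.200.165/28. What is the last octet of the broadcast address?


Given: IP = 199.148.200.165, prefix = /28
Host bits = 32 - 28 = 4
Network last octet = 165 AND mask = 160
Host part size = 2^4 - 1 = 15
Broadcast last octet = 160 OR 15 = 175

175


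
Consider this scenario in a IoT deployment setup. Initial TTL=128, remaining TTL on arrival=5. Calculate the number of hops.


Given: initial TTL = 128, received TTL = 5
Hops = initial TTL - received TTL
Hops = 128 - 5 = 123

123


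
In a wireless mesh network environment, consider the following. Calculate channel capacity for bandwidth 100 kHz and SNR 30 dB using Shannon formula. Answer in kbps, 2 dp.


Given: B = 100 kHz, SNR = 30 dB
SNR linear = 10^(30/10) = 1000
1 + SNR = 1001
log2(1001) = 9.9672262588
C = 100 * 1000 * 9.9672262588 = 996722.6259 bps
C = 996.722626 kbps -> 996.72 kbps (2 dp)

996.72


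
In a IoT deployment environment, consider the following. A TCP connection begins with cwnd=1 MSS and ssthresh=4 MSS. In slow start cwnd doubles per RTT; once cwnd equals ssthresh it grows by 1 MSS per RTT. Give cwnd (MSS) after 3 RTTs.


RTT 0: cwnd = 1 MSS (initial)
RTT 1: cwnd = 2 MSS (slow start, doubled)
RTT 2: cwnd = 4 MSS (slow start, doubled)
RTT 3: cwnd = 5 MSS (congestion avoidance, +1)

5


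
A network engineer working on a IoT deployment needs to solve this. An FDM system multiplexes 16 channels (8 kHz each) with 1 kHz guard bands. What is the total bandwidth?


Given: 16 channels, 8 kHz each, guard = 1 kHz
Channel bandwidth = 16 * 8 = 128 kHz
Guard bands = 15 gaps * 1 kHz = 15 kHz
Total = 128 + 15 = 143 kHz

143


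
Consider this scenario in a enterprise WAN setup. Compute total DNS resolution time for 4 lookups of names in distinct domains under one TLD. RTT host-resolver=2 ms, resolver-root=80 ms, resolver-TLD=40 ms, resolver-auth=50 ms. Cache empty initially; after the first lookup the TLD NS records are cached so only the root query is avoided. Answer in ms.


Lookup 1 (cold cache): local + root + TLD + auth = 2 + 80 + 40 + 50 = 172 ms
Lookups 2..4 (TLD NS cached -> skip root; new domain -> still ask TLD and auth): local + TLD + auth = 2 + 40 + 50 = 92 ms each
Remaining 3 lookups: 3 * 92 = 276 ms
Total = 172 + 276 = 448 ms

448


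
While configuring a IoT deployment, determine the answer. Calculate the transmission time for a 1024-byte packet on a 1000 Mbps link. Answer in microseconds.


Given: packet = 1024 bytes, bandwidth = 1000 Mbps
Packet in bits = 1024 * 8 = 8192 bits
Bandwidth = 1000 * 10^6 = 1000000000 bps
Time = 8192 / 1000000000 seconds
Time in us = 8192 * 10^6 / 1000000000 = 8.192

8.192


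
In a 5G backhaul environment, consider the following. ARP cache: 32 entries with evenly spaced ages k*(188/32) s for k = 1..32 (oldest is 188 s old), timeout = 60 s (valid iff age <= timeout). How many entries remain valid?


Ages are k * 188/32 s for k = 1..32 (spacing = 5.8750 s).
Entry k is valid iff k * 188/32 <= 60 iff k <= 32 * 60 / 188 = 10.2128
n_valid = floor(10.2128) = 10
(n_stale = 32 - 10 = 22)

10


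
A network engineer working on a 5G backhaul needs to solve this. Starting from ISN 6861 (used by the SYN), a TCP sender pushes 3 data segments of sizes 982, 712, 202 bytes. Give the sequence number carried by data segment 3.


The SYN occupies sequence number ISN = 6861, so the first data byte is ISN + 1 = 6862.
SEQ of data segment i = (ISN + 1) + sum of payload sizes of segments 1..i-1.
Segment 1: SEQ = 6862, payload = 982 bytes
Segment 2: SEQ = 7844, payload = 712 bytes
Segment 3: SEQ = 8556, payload = 202 bytes
SEQ of segment 3 = 6862 + 982 + 712 = 8556

8556


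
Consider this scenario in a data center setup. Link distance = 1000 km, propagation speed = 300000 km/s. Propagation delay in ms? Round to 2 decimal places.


Given: distance = 1000 km, speed = 300000 km/s
Delay = distance / speed = 1000 / 300000 seconds
Delay in ms = 1000 * 1000 / 300000
Delay = 3.3333 ms
Rounded to 2 dp = 3.33 ms

3.33


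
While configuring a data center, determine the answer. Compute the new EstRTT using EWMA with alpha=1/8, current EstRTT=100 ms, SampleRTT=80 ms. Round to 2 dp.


Given: EstRTT = 100 ms, SampleRTT = 80 ms, alpha = 1/8
New EstRTT = (1 - alpha) * EstRTT + alpha * SampleRTT
(7/8) * 100 = 87.5
(1/8) * 80 = 10
New EstRTT = 87.5 + 10 = 97.5 ms -> 97.50 ms (2 dp)

97.50


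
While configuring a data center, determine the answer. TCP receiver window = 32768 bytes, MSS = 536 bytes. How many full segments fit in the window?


Given: RWND = 32768 bytes, MSS = 536 bytes
Full segments = floor(RWND / MSS)
Full segments = floor(32768 / 536)
Full segments = floor(61.1343) = 61

61


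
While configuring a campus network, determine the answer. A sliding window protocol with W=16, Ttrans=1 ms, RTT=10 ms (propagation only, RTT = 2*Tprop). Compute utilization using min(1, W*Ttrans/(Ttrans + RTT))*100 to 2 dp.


Given: W = 16, Ttrans = 1 ms, RTT = 10 ms (= 2 * Tprop, Tprop = 5 ms)
Cycle time = Ttrans + RTT = 1 + 10 = 11 ms (first packet sent until its ACK returns)
W * Ttrans = 16 * 1 = 16 ms of sending per cycle
W * Ttrans / (Ttrans + RTT) = 16 / 11 = 1.454545
U = min(1, 1.454545) = 1.000000
U% = 100.00%

100.00


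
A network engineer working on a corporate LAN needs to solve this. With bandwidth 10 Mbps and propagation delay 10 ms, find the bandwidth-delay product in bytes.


Given: bandwidth = 10 Mbps, delay = 10 ms
BDP in bits = 10 * 10^6 * 10 / 1000
BDP in bits = 100000
BDP in bytes = 100000 / 8 = 12500

12500


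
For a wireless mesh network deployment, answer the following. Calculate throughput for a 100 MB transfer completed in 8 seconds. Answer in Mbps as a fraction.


Given: file = 100 MB, time = 8 s
File in Mb = 100 * 8 = 800 Mb
Throughput = 800 / 8 Mbps
Throughput = 100 Mbps

100


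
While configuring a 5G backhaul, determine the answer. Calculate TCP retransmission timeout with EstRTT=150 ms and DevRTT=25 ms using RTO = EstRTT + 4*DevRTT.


Given: EstRTT = 150 ms, DevRTT = 25 ms
Timeout = EstRTT + 4 * DevRTT
4 * DevRTT = 4 * 25 = 100
Timeout = 150 + 100 = 250 ms

250


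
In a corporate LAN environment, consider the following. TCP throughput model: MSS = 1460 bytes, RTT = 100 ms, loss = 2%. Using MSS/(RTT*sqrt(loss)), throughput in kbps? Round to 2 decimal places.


Given: MSS = 1460 bytes, RTT = 100 ms, loss = 2%
RTT in seconds = 100 / 1000 = 0.1
Loss rate = 2% = 0.02
sqrt(loss) = sqrt(0.02) = 0.141421356237
Throughput (bytes/s) = 1460 / (0.1 * 0.141421356237) = 103237.5901
Throughput (kbps) = 103237.5901 * 8 / 1000 = 825.900720 -> 825.90 kbps (2 dp)

825.90


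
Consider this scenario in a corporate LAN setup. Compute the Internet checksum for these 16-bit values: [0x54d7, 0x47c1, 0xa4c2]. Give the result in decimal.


Given words: [0x54d7, 0x47c1, 0xa4c2]
Step 1: Sum all words
Raw sum = 21719 + 18369 + 42178 = 82266
Step 2: Fold carry: (16730 + 1) = 16731
One's complement = ~16731 & 0xFFFF = 48804

48804


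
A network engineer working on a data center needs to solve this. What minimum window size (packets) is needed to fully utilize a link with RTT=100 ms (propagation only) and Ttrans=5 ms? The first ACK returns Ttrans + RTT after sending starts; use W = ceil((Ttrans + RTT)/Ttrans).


Given: Ttrans = 5 ms, RTT = 100 ms (= 2 * Tprop, Tprop = 50 ms)
Time until first ACK returns = Ttrans + RTT = 5 + 100 = 105 ms
Need W * Ttrans >= Ttrans + RTT  ->  W >= (Ttrans + RTT) / Ttrans
(Ttrans + RTT) / Ttrans = 105 / 5 = 21
W_min = ceil(21) = 21

21


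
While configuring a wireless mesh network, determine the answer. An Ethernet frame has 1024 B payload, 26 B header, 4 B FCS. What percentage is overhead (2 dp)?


Given: payload = 1024 B, header = 26 B, trailer = 4 B
Overhead bytes = header + trailer = 26 + 4 = 30
Total frame = payload + overhead = 1024 + 30 = 1054
Overhead % = 30 / 1054 * 100 = 2.8463% -> 2.85% (2 dp)

2.85


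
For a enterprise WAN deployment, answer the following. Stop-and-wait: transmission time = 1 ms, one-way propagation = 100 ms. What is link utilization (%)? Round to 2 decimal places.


Given: Ttrans = 1 ms, Tprop = 100 ms
RTT = 2 * Tprop = 2 * 100 = 200 ms
U = Ttrans / (Ttrans + RTT)
U = 1 / (1 + 200)
U = 1 / 201 = 0.004975
U% = 0.50%

0.50


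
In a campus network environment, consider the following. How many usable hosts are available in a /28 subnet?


Given: subnet mask /28
Host bits = 32 - 28 = 4
Total addresses = 2^4 = 16
Usable hosts = 16 - 2 (network + broadcast) = 14

14


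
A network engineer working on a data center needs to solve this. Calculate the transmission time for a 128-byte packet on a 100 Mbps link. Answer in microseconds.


Given: packet = 128 bytes, bandwidth = 100 Mbps
Packet in bits = 128 * 8 = 1024 bits
Bandwidth = 100 * 10^6 = 100000000 bps
Time = 1024 / 100000000 seconds
Time in us = 1024 * 10^6 / 100000000 = 10.24

10.24


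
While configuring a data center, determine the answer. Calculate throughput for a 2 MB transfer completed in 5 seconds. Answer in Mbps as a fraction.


Given: file = 2 MB, time = 5 s
File in Mb = 2 * 8 = 16 Mb
Throughput = 16 / 5 Mbps
Throughput = 16/5 Mbps

16/5


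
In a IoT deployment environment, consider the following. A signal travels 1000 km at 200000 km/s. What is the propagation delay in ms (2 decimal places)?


Given: distance = 1000 km, speed = 200000 km/s
Delay = distance / speed = 1000 / 200000 seconds
Delay in ms = 1000 * 1000 / 200000
Delay = 5.0000 ms
Rounded to 2 dp = 5.00 ms

5.00


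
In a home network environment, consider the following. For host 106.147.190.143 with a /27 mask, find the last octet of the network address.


Given: IP = 106.147.190.143, prefix = /27
Subnet mask = 255.255.255.224
Last octet of IP: 143
Last octet of mask: 224
Network last octet = 143 AND 224 = 128

128


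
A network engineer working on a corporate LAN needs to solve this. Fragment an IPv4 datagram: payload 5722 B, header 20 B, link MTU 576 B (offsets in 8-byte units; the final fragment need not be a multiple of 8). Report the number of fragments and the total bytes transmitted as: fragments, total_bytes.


Max data per non-final fragment = floor((MTU - header)/8)*8 = floor((576 - 20)/8)*8 = floor(556/8)*8 = 552 B
Final fragment needs no 8-byte alignment: it can carry up to MTU - header = 556 B
Non-final fragments needed = ceil((payload - 556) / 552) = ceil(5166/552) = ceil(9.3587) = 10
Number of fragments = 10 + 1 = 11
Fragment sizes (data): 10 * 552 B + 202 B (last, 202 <= 556 OK)
Total bytes sent = payload + n_frags * header = 5722 + 11*20 = 5722 + 220 = 5942 B

11, 5942


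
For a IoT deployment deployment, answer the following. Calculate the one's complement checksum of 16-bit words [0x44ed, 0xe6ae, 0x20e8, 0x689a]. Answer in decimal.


Given words: [0x44ed, 0xe6ae, 0x20e8, 0x689a]
Step 1: Sum all words
Raw sum = 17645 + 59054 + 8424 + 26778 = 111901
Step 2: Fold carry: (46365 + 1) = 46366
One's complement = ~46366 & 0xFFFF = 19169

19169


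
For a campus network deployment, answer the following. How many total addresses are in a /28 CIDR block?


Given: CIDR prefix /28
Host bits = 32 - 28 = 4
Total addresses = 2^4 = 16

16


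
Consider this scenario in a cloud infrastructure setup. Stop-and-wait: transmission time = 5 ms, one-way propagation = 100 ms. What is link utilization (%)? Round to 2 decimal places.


Given: Ttrans = 5 ms, Tprop = 100 ms
RTT = 2 * Tprop = 2 * 100 = 200 ms
U = Ttrans / (Ttrans + RTT)
U = 5 / (5 + 200)
U = 5 / 205 = 0.02439
U% = 2.44%

2.44


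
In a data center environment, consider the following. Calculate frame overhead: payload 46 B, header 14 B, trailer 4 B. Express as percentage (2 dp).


Given: payload = 46 B, header = 14 B, trailer = 4 B
Overhead bytes = header + trailer = 14 + 4 = 18
Total frame = payload + overhead = 46 + 18 = 64
Overhead % = 18 / 64 * 100 = 28.1250% -> 28.13% (2 dp)

28.13


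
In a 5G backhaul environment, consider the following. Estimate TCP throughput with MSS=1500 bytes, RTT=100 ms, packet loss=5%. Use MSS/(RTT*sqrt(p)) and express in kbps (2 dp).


Given: MSS = 1500 bytes, RTT = 100 ms, loss = 5%
RTT in seconds = 100 / 1000 = 0.1
Loss rate = 5% = 0.05
sqrt(loss) = sqrt(0.05) = 0.223606797750
Throughput (bytes/s) = 1500 / (0.1 * 0.223606797750) = 67082.0393
Throughput (kbps) = 67082.0393 * 8 / 1000 = 536.656315 -> 536.66 kbps (2 dp)

536.66


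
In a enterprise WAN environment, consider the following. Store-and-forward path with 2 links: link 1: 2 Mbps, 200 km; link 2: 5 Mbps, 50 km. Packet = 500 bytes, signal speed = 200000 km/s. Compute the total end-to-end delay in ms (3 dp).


Packet = 500 bytes = 4000 bits. Store-and-forward: sum (t_trans + t_prop) per link.
Link 1: t_trans = 4000/(2*10^6) s = 2.0000 ms; t_prop = 200/200000 s = 1.0000 ms; subtotal = 3.0000 ms
Link 2: t_trans = 4000/(5*10^6) s = 0.8000 ms; t_prop = 50/200000 s = 0.2500 ms; subtotal = 1.0500 ms
End-to-end = 3.0000 + 1.0500 = 4.0500 ms -> 4.050 ms (3 dp)

4.050


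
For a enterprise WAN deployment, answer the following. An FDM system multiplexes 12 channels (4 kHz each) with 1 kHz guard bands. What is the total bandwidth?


Given: 12 channels, 4 kHz each, guard = 1 kHz
Channel bandwidth = 12 * 4 = 48 kHz
Guard bands = 11 gaps * 1 kHz = 11 kHz
Total = 48 + 11 = 59 kHz

59


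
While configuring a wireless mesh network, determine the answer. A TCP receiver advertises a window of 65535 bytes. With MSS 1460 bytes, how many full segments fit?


Given: RWND = 65535 bytes, MSS = 1460 bytes
Full segments = floor(RWND / MSS)
Full segments = floor(65535 / 1460)
Full segments = floor(44.887) = 44

44


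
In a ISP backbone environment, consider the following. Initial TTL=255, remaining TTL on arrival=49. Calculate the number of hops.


Given: initial TTL = 255, received TTL = 49
Hops = initial TTL - received TTL
Hops = 255 - 49 = 206

206


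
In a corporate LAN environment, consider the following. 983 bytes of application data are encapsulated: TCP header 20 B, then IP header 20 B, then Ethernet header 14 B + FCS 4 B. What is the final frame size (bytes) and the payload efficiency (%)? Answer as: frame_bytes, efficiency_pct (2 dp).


TCP segment = 983 + 20 = 1003 B
IP packet = 1003 + 20 = 1023 B
Ethernet frame = 1023 + 14 + 4 = 1041 B
Efficiency = app / frame = 983 / 1041 = 0.944284 = 94.4284% -> 94.43% (2 dp)

1041, 94.43


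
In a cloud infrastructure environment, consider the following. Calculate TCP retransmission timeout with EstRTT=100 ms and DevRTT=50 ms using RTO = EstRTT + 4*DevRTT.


Given: EstRTT = 100 ms, DevRTT = 50 ms
Timeout = EstRTT + 4 * DevRTT
4 * DevRTT = 4 * 50 = 200
Timeout = 100 + 200 = 300 ms

300


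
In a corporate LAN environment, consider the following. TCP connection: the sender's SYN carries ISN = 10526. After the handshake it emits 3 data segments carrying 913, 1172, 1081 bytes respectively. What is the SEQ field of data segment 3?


The SYN occupies sequence number ISN = 10526, so the first data byte is ISN + 1 = 10527.
SEQ of data segment i = (ISN + 1) + sum of payload sizes of segments 1..i-1.
Segment 1: SEQ = 10527, payload = 913 bytes
Segment 2: SEQ = 11440, payload = 1172 bytes
Segment 3: SEQ = 12612, payload = 1081 bytes
SEQ of segment 3 = 10527 + 913 + 1172 = 12612

12612


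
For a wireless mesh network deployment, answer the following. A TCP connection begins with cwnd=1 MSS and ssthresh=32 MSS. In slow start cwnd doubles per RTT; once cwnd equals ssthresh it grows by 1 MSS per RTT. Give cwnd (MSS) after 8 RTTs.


RTT 0: cwnd = 1 MSS (initial)
RTT 1: cwnd = 2 MSS (slow start, doubled)
RTT 2: cwnd = 4 MSS (slow start, doubled)
RTT 3: cwnd = 8 MSS (slow start, doubled)
RTT 4: cwnd = 16 MSS (slow start, doubled)
RTT 5: cwnd = 32 MSS (slow start, doubled)
RTT 6: cwnd = 33 MSS (congestion avoidance, +1)
RTT 7: cwnd = 34 MSS (congestion avoidance, +1)
RTT 8: cwnd = 35 MSS (congestion avoidance, +1)

35


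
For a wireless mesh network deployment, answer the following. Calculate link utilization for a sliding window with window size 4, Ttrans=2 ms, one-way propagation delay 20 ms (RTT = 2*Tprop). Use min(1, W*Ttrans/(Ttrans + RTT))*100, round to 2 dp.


Given: W = 4, Ttrans = 2 ms, RTT = 40 ms (= 2 * Tprop, Tprop = 20 ms)
Cycle time = Ttrans + RTT = 2 + 40 = 42 ms (first packet sent until its ACK returns)
W * Ttrans = 4 * 2 = 8 ms of sending per cycle
W * Ttrans / (Ttrans + RTT) = 8 / 42 = 0.190476
U = min(1, 0.190476) = 0.190476
U% = 19.05%

19.05


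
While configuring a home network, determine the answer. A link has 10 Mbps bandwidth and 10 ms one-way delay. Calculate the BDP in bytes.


Given: bandwidth = 10 Mbps, delay = 10 ms
BDP in bits = 10 * 10^6 * 10 / 1000
BDP in bits = 100000
BDP in bytes = 100000 / 8 = 12500

12500


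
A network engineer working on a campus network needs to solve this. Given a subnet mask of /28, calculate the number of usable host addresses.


Given: subnet mask /28
Host bits = 32 - 28 = 4
Total addresses = 2^4 = 16
Usable hosts = 16 - 2 (network + broadcast) = 14

14


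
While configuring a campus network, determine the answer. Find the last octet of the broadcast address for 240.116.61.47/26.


Given: IP = 240.116.61.47, prefix = /26
Host bits = 32 - 26 = 6
Network last octet = 47 AND mask = 0
Host part size = 2^6 - 1 = 63
Broadcast last octet = 0 OR 63 = 63

63


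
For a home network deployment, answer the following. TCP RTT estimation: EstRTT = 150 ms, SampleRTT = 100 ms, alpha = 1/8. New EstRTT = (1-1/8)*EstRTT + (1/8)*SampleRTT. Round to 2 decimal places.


Given: EstRTT = 150 ms, SampleRTT = 100 ms, alpha = 1/8
New EstRTT = (1 - alpha) * EstRTT + alpha * SampleRTT
(7/8) * 150 = 131.25
(1/8) * 100 = 12.5
New EstRTT = 131.25 + 12.5 = 143.75 ms -> 143.75 ms (2 dp)

143.75


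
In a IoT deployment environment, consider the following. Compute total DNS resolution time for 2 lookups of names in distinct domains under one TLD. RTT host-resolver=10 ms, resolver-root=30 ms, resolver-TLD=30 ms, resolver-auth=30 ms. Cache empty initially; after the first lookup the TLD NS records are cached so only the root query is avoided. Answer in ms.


Lookup 1 (cold cache): local + root + TLD + auth = 10 + 30 + 30 + 30 = 100 ms
Lookups 2..2 (TLD NS cached -> skip root; new domain -> still ask TLD and auth): local + TLD + auth = 10 + 30 + 30 = 70 ms each
Remaining 1 lookups: 1 * 70 = 70 ms
Total = 100 + 70 = 170 ms

170


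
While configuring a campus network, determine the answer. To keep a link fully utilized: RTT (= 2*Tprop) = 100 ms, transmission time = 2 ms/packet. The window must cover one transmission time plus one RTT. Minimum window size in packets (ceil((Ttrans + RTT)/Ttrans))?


Given: Ttrans = 2 ms, RTT = 100 ms (= 2 * Tprop, Tprop = 50 ms)
Time until first ACK returns = Ttrans + RTT = 2 + 100 = 102 ms
Need W * Ttrans >= Ttrans + RTT  ->  W >= (Ttrans + RTT) / Ttrans
(Ttrans + RTT) / Ttrans = 102 / 2 = 51
W_min = ceil(51) = 51

51


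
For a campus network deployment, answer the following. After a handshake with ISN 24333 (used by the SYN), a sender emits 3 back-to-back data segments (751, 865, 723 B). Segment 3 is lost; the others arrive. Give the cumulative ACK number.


SYN uses sequence number 24333; first data byte = ISN + 1 = 24334.
Segment 1: SEQ = 24334, len = 751 B, covers [24334, 25084]
Segment 2: SEQ = 25085, len = 865 B, covers [25085, 25949]
Segment 3: SEQ = 25950, len = 723 B, covers [25950, 26672] [LOST]
In-order data received: bytes [24334, 25949] (segments 1..2).
Segment 3 missing -> gap begins at byte 25950.
Cumulative ACK = next expected in-order byte = 24334 + 751 + 865 = 25950

25950


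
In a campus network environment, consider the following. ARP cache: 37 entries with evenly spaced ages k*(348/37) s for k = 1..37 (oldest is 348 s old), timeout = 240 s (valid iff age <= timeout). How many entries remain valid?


Ages are k * 348/37 s for k = 1..37 (spacing = 9.4054 s).
Entry k is valid iff k * 348/37 <= 240 iff k <= 37 * 240 / 348 = 25.5172
n_valid = floor(25.5172) = 25
(n_stale = 37 - 25 = 12)

25


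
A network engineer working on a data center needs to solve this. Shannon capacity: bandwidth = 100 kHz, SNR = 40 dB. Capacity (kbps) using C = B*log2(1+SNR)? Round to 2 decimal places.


Given: B = 100 kHz, SNR = 40 dB
SNR linear = 10^(40/10) = 10000
1 + SNR = 10001
log2(10001) = 13.2878566418
C = 100 * 1000 * 13.2878566418 = 1328785.6642 bps
C = 1328.785664 kbps -> 1328.79 kbps (2 dp)

1328.79


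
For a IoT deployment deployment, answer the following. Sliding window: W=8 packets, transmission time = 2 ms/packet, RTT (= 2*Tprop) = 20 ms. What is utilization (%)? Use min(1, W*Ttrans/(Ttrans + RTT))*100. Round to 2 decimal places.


Given: W = 8, Ttrans = 2 ms, RTT = 20 ms (= 2 * Tprop, Tprop = 10 ms)
Cycle time = Ttrans + RTT = 2 + 20 = 22 ms (first packet sent until its ACK returns)
W * Ttrans = 8 * 2 = 16 ms of sending per cycle
W * Ttrans / (Ttrans + RTT) = 16 / 22 = 0.727273
U = min(1, 0.727273) = 0.727273
U% = 72.73%

72.73


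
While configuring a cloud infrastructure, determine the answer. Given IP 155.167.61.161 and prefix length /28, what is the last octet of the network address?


Given: IP = 155.167.61.161, prefix = /28
Subnet mask = 255.255.255.240
Last octet of IP: 161
Last octet of mask: 240
Network last octet = 161 AND 240 = 160

160


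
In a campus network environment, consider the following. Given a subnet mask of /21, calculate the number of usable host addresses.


Given: subnet mask /21
Host bits = 32 - 21 = 11
Total addresses = 2^11 = 2048
Usable hosts = 2048 - 2 (network + broadcast) = 2046

2046


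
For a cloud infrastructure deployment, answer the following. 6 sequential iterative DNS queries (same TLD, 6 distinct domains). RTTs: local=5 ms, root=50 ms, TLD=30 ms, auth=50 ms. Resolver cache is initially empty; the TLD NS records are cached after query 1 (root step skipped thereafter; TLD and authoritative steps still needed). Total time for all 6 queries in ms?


Lookup 1 (cold cache): local + root + TLD + auth = 5 + 50 + 30 + 50 = 135 ms
Lookups 2..6 (TLD NS cached -> skip root; new domain -> still ask TLD and auth): local + TLD + auth = 5 + 30 + 50 = 85 ms each
Remaining 5 lookups: 5 * 85 = 425 ms
Total = 135 + 425 = 560 ms

560


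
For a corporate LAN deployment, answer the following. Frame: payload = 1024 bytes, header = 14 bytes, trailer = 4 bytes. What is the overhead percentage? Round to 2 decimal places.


Given: payload = 1024 B, header = 14 B, trailer = 4 B
Overhead bytes = header + trailer = 14 + 4 = 18
Total frame = payload + overhead = 1024 + 18 = 1042
Overhead % = 18 / 1042 * 100 = 1.7274% -> 1.73% (2 dp)

1.73


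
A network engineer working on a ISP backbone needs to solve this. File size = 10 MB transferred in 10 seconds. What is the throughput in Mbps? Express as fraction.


Given: file = 10 MB, time = 10 s
File in Mb = 10 * 8 = 80 Mb
Throughput = 80 / 10 Mbps
Throughput = 8 Mbps

8


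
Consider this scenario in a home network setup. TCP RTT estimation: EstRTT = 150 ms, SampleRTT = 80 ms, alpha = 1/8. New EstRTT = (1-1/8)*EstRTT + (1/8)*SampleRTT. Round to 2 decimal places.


Given: EstRTT = 150 ms, SampleRTT = 80 ms, alpha = 1/8
New EstRTT = (1 - alpha) * EstRTT + alpha * SampleRTT
(7/8) * 150 = 131.25
(1/8) * 80 = 10
New EstRTT = 131.25 + 10 = 141.25 ms -> 141.25 ms (2 dp)

141.25


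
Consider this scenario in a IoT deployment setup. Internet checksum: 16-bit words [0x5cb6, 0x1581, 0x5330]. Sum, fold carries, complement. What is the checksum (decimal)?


Given words: [0x5cb6, 0x1581, 0x5330]
Step 1: Sum all words
Raw sum = 23734 + 5505 + 21296 = 50535
One's complement = ~50535 & 0xFFFF = 15000

15000


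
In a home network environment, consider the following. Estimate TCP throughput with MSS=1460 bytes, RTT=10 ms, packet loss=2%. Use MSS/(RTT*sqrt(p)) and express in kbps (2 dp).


Given: MSS = 1460 bytes, RTT = 10 ms, loss = 2%
RTT in seconds = 10 / 1000 = 0.01
Loss rate = 2% = 0.02
sqrt(loss) = sqrt(0.02) = 0.141421356237
Throughput (bytes/s) = 1460 / (0.01 * 0.141421356237) = 1032375.9005
Throughput (kbps) = 1032375.9005 * 8 / 1000 = 8259.007204 -> 8259.01 kbps (2 dp)

8259.01


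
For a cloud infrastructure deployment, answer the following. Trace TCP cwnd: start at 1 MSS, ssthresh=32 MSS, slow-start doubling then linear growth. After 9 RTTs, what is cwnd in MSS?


RTT 0: cwnd = 1 MSS (initial)
RTT 1: cwnd = 2 MSS (slow start, doubled)
RTT 2: cwnd = 4 MSS (slow start, doubled)
RTT 3: cwnd = 8 MSS (slow start, doubled)
RTT 4: cwnd = 16 MSS (slow start, doubled)
RTT 5: cwnd = 32 MSS (slow start, doubled)
RTT 6: cwnd = 33 MSS (congestion avoidance, +1)
RTT 7: cwnd = 34 MSS (congestion avoidance, +1)
RTT 8: cwnd = 35 MSS (congestion avoidance, +1)
RTT 9: cwnd = 36 MSS (congestion avoidance, +1)

36


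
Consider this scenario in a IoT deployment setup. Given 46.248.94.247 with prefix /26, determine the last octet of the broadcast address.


Given: IP = 46.248.94.247, prefix = /26
Host bits = 32 - 26 = 6
Network last octet = 247 AND mask = 192
Host part size = 2^6 - 1 = 63
Broadcast last octet = 192 OR 63 = 255

255


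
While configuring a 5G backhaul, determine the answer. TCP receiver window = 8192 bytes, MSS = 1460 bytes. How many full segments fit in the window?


Given: RWND = 8192 bytes, MSS = 1460 bytes
Full segments = floor(RWND / MSS)
Full segments = floor(8192 / 1460)
Full segments = floor(5.611) = 5

5


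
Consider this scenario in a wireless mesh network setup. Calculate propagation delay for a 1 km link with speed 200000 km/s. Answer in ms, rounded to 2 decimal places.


Given: distance = 1 km, speed = 200000 km/s
Delay = distance / speed = 1 / 200000 seconds
Delay in ms = 1 * 1000 / 200000
Delay = 0.0050 ms
Rounded to 2 dp = 0.01 ms

0.01


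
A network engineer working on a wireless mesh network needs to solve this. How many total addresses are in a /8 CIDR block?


Given: CIDR prefix /8
Host bits = 32 - 8 = 24
Total addresses = 2^24 = 16777216

16777216


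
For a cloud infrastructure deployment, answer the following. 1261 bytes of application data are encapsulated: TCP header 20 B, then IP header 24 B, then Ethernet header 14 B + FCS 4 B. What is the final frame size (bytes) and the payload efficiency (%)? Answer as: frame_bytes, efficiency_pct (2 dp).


TCP segment = 1261 + 20 = 1281 B
IP packet = 1281 + 24 = 1305 B
Ethernet frame = 1305 + 14 + 4 = 1323 B
Efficiency = app / frame = 1261 / 1323 = 0.953137 = 95.3137% -> 95.31% (2 dp)

1323, 95.31


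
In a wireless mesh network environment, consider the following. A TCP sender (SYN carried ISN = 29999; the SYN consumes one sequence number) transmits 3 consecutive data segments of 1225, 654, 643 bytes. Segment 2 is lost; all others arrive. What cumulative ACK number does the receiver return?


SYN uses sequence number 29999; first data byte = ISN + 1 = 30000.
Segment 1: SEQ = 30000, len = 1225 B, covers [30000, 31224]
Segment 2: SEQ = 31225, len = 654 B, covers [31225, 31878] [LOST]
Segment 3: SEQ = 31879, len = 643 B, covers [31879, 32521]
In-order data received: bytes [30000, 31224] (segments 1..1).
Segment 2 missing -> gap begins at byte 31225; later segments buffered out of order.
Cumulative ACK = next expected in-order byte = 30000 + 1225 = 31225

31225


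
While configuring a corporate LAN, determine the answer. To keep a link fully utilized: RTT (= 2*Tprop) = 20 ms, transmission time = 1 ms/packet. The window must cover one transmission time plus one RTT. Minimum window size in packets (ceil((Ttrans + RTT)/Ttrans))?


Given: Ttrans = 1 ms, RTT = 20 ms (= 2 * Tprop, Tprop = 10 ms)
Time until first ACK returns = Ttrans + RTT = 1 + 20 = 21 ms
Need W * Ttrans >= Ttrans + RTT  ->  W >= (Ttrans + RTT) / Ttrans
(Ttrans + RTT) / Ttrans = 21 / 1 = 21
W_min = ceil(21) = 21

21


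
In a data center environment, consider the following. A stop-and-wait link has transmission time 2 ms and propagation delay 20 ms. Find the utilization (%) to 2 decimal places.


Given: Ttrans = 2 ms, Tprop = 20 ms
RTT = 2 * Tprop = 2 * 20 = 40 ms
U = Ttrans / (Ttrans + RTT)
U = 2 / (2 + 40)
U = 2 / 42 = 0.047619
U% = 4.76%

4.76


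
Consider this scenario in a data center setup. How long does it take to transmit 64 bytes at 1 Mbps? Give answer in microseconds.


Given: packet = 64 bytes, bandwidth = 1 Mbps
Packet in bits = 64 * 8 = 512 bits
Bandwidth = 1 * 10^6 = 1000000 bps
Time = 512 / 1000000 seconds
Time in us = 512 * 10^6 / 1000000 = 512

512


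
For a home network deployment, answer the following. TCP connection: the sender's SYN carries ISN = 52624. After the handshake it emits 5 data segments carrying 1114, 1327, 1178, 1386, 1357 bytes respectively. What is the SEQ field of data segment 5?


The SYN occupies sequence number ISN = 52624, so the first data byte is ISN + 1 = 52625.
SEQ of data segment i = (ISN + 1) + sum of payload sizes of segments 1..i-1.
Segment 1: SEQ = 52625, payload = 1114 bytes
Segment 2: SEQ = 53739, payload = 1327 bytes
Segment 3: SEQ = 55066, payload = 1178 bytes
Segment 4: SEQ = 56244, payload = 1386 bytes
Segment 5: SEQ = 57630, payload = 1357 bytes
SEQ of segment 5 = 52625 + 1114 + 1327 + 1178 + 1386 = 57630

57630


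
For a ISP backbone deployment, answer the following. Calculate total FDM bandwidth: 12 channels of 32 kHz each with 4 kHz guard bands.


Given: 12 channels, 32 kHz each, guard = 4 kHz
Channel bandwidth = 12 * 32 = 384 kHz
Guard bands = 11 gaps * 4 kHz = 44 kHz
Total = 384 + 44 = 428 kHz

428


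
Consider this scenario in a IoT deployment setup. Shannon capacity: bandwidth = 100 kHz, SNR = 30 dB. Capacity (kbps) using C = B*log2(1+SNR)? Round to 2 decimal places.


Given: B = 100 kHz, SNR = 30 dB
SNR linear = 10^(30/10) = 1000
1 + SNR = 1001
log2(1001) = 9.9672262588
C = 100 * 1000 * 9.9672262588 = 996722.6259 bps
C = 996.722626 kbps -> 996.72 kbps (2 dp)

996.72


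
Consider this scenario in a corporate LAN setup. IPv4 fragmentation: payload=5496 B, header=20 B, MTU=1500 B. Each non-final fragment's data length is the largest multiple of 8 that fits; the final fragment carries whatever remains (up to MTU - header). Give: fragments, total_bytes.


Max data per non-final fragment = floor((MTU - header)/8)*8 = floor((1500 - 20)/8)*8 = floor(1480/8)*8 = 1480 B
Final fragment needs no 8-byte alignment: it can carry up to MTU - header = 1480 B
Non-final fragments needed = ceil((payload - 1480) / 1480) = ceil(4016/1480) = ceil(2.7135) = 3
Number of fragments = 3 + 1 = 4
Fragment sizes (data): 3 * 1480 B + 1056 B (last, 1056 <= 1480 OK)
Total bytes sent = payload + n_frags * header = 5496 + 4*20 = 5496 + 80 = 5576 B

4, 5576


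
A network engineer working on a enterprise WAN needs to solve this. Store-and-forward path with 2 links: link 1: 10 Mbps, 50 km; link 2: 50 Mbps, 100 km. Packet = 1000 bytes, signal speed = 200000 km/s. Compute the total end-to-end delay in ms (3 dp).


Packet = 1000 bytes = 8000 bits. Store-and-forward: sum (t_trans + t_prop) per link.
Link 1: t_trans = 8000/(10*10^6) s = 0.8000 ms; t_prop = 50/200000 s = 0.2500 ms; subtotal = 1.0500 ms
Link 2: t_trans = 8000/(50*10^6) s = 0.1600 ms; t_prop = 100/200000 s = 0.5000 ms; subtotal = 0.6600 ms
End-to-end = 1.0500 + 0.6600 = 1.7100 ms -> 1.710 ms (3 dp)

1.710


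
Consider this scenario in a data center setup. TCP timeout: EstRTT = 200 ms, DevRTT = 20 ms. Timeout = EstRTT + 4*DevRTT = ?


Given: EstRTT = 200 ms, DevRTT = 20 ms
Timeout = EstRTT + 4 * DevRTT
4 * DevRTT = 4 * 20 = 80
Timeout = 200 + 80 = 280 ms

280


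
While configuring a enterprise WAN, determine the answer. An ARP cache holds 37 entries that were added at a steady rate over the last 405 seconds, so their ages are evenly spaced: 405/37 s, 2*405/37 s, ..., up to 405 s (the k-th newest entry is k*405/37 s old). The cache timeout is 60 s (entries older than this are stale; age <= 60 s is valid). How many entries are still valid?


Ages are k * 405/37 s for k = 1..37 (spacing = 10.9459 s).
Entry k is valid iff k * 405/37 <= 60 iff k <= 37 * 60 / 405 = 5.4815
n_valid = floor(5.4815) = 5
(n_stale = 37 - 5 = 32)

5


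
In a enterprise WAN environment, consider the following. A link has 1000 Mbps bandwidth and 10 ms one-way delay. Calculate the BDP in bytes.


Given: bandwidth = 1000 Mbps, delay = 10 ms
BDP in bits = 1000 * 10^6 * 10 / 1000
BDP in bits = 10000000
BDP in bytes = 10000000 / 8 = 1250000

1250000


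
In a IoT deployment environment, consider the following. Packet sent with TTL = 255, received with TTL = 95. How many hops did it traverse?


Given: initial TTL = 255, received TTL = 95
Hops = initial TTL - received TTL
Hops = 255 - 95 = 160

160
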